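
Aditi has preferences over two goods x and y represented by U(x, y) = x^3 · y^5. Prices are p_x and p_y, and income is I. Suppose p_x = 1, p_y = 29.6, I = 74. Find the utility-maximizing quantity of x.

x* = 27.75

The MRS is (3/5)·y/x. Set MRS = p_x/p_y.
Rearranging, p_y·y = (5/3)·p_x·x. Substituting into the budget gives p_x·x·(1 + (5/3)) = I.
Demand: x*(p_x,p_y,I) = 0.375·I/p_x and y* = 0.625·I/p_y.
At p_x=1, p_y=29.6, I=74: x* = 0.375·74/1 = 27.75.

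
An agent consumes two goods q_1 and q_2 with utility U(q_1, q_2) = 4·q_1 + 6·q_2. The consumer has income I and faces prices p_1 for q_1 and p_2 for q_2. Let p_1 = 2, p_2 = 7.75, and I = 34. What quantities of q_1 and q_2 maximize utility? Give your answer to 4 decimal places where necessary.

Perfect substitutes: compare marginal utility per dollar. 4/p_1 vs 6/p_2 → 2 vs 0.7742.
q_1 gives more utility per dollar, so spend all income on q_1: q_1* = I/p_1, q_2* = 0.
Numerically: q_1* = 17, q_2* = 0.

q_1* = 17, q_2* = 0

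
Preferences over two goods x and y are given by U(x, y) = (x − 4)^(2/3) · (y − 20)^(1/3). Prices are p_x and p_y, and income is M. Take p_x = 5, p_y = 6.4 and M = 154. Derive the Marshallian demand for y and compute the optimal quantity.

y* = 20.3125

MRS = 2·(y−20)/(x−4). Tangency with p_x/p_y gives y−20 = (1/2)·(p_x/p_y)·(x−4).
After buying the subsistence bundle (4, 20), a share 2/3 of the remaining income goes to x: x* = 4 + 2/3·(M − 4p_x − 20p_y)/p_x.
Discretionary income = 154 − 4·5 − 20·6.4 = 6; y* = 20 + 1/3·6/6.4 = 20.3125.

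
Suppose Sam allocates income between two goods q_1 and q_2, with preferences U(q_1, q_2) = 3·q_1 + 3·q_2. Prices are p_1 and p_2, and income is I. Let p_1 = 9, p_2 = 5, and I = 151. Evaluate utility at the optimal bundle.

Linear utility — the consumer picks whichever good has higher MU/price: 3/9 = 0.3333 vs 3/5 = 0.6.
q_2 gives more utility per dollar, so spend all income on q_2: q_2* = I/p_2, q_1* = 0.
Numerically: q_1* = 0, q_2* = 30.2.
Utility at the optimum: U(0, 30.2) = 90.6.

V = 90.6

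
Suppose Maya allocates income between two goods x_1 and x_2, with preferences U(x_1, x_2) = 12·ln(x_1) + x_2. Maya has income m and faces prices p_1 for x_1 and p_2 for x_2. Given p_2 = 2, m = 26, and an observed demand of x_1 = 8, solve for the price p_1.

Set MRS = p_1/p_2: (12/x_1)/1 = p_1/p_2.
So x_1*(p_1,p_2) = 12·p_2/p_1, independent of income; and x_2* = (m − 12·p_2)/p_2.
Set x_1* = 8 in the demand function and solve for p_1: p_1 = 3.

p_1 = 3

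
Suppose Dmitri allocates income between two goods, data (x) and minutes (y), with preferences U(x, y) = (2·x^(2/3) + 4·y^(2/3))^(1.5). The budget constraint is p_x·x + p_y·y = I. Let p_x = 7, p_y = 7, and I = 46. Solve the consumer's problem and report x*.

From the CES first-order condition, (1/2)·(y/x)^(1/3) = p_x/p_y.
Hence y/x = (2·p_x/p_y)^(1/(1/3)), i.e. raised to the 3 power.
With the ratio pinned down, the budget gives x* = I/(p_x + p_y·(y/x)) and y* = (y/x)·x*.
Numerically y/x = 8, so x* = 46/(7 + 7·8) = 0.7302.

x* = 0.7302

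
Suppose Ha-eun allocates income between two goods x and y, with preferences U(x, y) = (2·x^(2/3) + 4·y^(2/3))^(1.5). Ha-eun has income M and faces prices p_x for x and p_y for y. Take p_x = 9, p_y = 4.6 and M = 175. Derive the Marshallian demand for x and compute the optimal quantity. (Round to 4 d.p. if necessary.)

x* = 0.6149

MRS = MU_x/MU_y = (1/2)·(y/x)^(1/3). Set equal to p_x/p_y.
Solve for the ratio: y/x = [2·p_x/p_y]^(3).
With the ratio pinned down, the budget gives x* = M/(p_x + p_y·(y/x)) and y* = (y/x)·x*.
Numerically y/x = 59.916167, so x* = 175/(9 + 4.6·59.916167) = 0.6149.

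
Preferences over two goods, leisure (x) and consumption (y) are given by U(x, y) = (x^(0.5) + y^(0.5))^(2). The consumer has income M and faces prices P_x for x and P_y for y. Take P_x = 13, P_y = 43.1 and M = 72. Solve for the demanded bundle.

MRS = MU_x/MU_y = (y/x)^(0.5). Set equal to P_x/P_y.
Solve for the ratio: y/x = [P_x/P_y]^(2).
Substitute y = (y/x)·x into the budget: x* = M/(P_x + P_y·(y/x)).
Numerically y/x = 0.090977, so x* = 72/(13 + 43.1·0.090977) = 4.255 and y* = 0.090977·4.255 = 0.3871.

x* = 4.255, y* = 0.3871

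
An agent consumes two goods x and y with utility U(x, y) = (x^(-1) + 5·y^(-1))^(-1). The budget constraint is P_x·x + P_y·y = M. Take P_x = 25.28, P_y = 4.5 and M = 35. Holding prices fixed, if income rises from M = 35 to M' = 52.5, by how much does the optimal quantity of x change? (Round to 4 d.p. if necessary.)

MU_x ∝ x^(-2), MU_y ∝ 5·y^(-2), so MRS = (1/5)·(y/x)^(2) = P_x/P_y.
Solve for the ratio: y/x = [5·P_x/P_y]^(0.5).
Substitute y = (y/x)·x into the budget: x* = M/(P_x + P_y·(y/x)).
Numerically y/x = 5.299895, so x* = 35/(25.28 + 4.5·5.299895) = 0.7124.
At M' = 52.5: x* = 1.0686. Change: 1.0686 − 0.7124 = 0.3562.

Δx* = 0.3562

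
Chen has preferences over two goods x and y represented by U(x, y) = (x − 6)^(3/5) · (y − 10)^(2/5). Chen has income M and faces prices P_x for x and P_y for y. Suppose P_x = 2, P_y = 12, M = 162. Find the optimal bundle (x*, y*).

Let x' = x−6, y' = y−10. MRS = (3/2)·y'/x' = P_x/P_y.
Substituting into the budget: x* = 6 + 0.6·(M − 6·P_x − 10·P_y)/P_x, and y* = 10 + 0.4·(…)/P_y.
Discretionary income = 162 − 6·2 − 10·12 = 30; x* = 6 + 0.6·30/2 = 15; y* = 10 + 0.4·30/12 = 11.

x* = 15, y* = 11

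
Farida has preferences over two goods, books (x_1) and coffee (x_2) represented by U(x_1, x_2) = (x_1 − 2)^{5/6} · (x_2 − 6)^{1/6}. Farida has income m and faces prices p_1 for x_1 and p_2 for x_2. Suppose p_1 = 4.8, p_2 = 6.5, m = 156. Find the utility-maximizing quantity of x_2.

Substituting into the budget: x_1* = 2 + 5/6·(m − 2·p_1 − 6·p_2)/p_1, and x_2* = 6 + 1/6·(…)/p_2.
Discretionary income = 156 − 2·4.8 − 6·6.5 = 107.4; x_2* = 6 + 1/6·107.4/6.5 = 8.7538.

x_2* = 8.7538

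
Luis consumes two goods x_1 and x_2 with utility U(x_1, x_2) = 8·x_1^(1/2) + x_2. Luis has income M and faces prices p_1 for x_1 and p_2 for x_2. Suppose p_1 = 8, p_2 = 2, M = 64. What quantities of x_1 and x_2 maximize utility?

x_1* = 1, x_2* = 28

MU_x_1 = 4/√x_1, MU_x_2 = 1. Tangency: 4/√x_1 = p_1/p_2.
Thus x_1* = (4·p_2/p_1)² — independent of M — with the rest of income spent on x_2.
Plugging in: x_1* = (4·2/8)² = 1, x_2* = 28.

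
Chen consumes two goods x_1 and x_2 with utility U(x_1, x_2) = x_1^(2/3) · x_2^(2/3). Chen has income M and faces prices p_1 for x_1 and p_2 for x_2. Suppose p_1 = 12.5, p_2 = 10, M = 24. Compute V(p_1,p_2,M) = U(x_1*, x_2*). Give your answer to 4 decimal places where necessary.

The MRS is x_2/x_1. Set MRS = p_1/p_2.
So 2/3·p_2·x_2 = 2/3·p_1·x_1; combined with the budget, a share 0.5 of income goes to x_1.
Demand: x_1*(p_1,p_2,M) = 0.5·M/p_1 and x_2* = 0.5·M/p_2.
At p_1=12.5, p_2=10, M=24: x_1* = 0.5·24/12.5 = 0.96, x_2* = 1.2.
Utility at the optimum: U(0.96, 1.2) = 1.0989.

V = 1.0989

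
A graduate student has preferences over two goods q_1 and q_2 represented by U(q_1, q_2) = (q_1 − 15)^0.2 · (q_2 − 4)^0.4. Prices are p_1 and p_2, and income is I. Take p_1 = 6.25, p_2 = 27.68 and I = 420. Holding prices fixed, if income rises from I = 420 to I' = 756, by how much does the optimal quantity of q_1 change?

Δq_1* = 17.92

After buying the subsistence bundle (15, 4), a share 1/3 of the remaining income goes to q_1: q_1* = 15 + 1/3·(I − 15p_1 − 4p_2)/p_1.
Discretionary income = 420 − 15·6.25 − 4·27.68 = 215.53; q_1* = 15 + 1/3·215.53/6.25 = 26.4949.
At I' = 756: q_1* = 44.4149. Change: 44.4149 − 26.4949 = 17.92.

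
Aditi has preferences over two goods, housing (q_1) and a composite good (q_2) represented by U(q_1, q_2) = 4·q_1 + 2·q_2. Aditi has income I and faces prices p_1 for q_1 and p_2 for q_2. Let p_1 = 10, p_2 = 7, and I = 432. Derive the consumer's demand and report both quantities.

q_1* = 43.2, q_2* = 0

Linear utility — the consumer picks whichever good has higher MU/price: 4/10 = 0.4 vs 2/7 = 0.2857.
q_1 gives more utility per dollar, so spend all income on q_1: q_1* = I/p_1, q_2* = 0.
Numerically: q_1* = 43.2, q_2* = 0.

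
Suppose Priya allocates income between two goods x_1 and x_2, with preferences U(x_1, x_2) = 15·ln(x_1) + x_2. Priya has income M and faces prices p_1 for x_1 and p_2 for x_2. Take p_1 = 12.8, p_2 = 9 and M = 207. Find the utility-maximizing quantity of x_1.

x_1* = 10.5469

So x_1*(p_1,p_2) = 15·p_2/p_1, independent of income; and x_2* = (M − 15·p_2)/p_2.
At the given prices: x_1* = 15·9/12.8 = 10.5469.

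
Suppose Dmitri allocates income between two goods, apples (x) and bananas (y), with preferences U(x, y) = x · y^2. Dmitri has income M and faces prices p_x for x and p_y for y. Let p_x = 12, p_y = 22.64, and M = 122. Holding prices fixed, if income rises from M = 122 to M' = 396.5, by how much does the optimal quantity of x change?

MU_x/MU_y = (y)/(2·x); tangency sets this equal to p_x/p_y.
Rearranging, p_y·y = 2·p_x·x. Substituting into the budget gives p_x·x·(1 + 2) = M.
Demand: x*(p_x,p_y,M) = 1/3·M/p_x and y* = 2/3·M/p_y.
At p_x=12, p_y=22.64, M=122: x* = 1/3·122/12 = 3.3889.
At M' = 396.5: x* = 11.0139. Change: 11.0139 − 3.3889 = 7.625.

Δx* = 7.625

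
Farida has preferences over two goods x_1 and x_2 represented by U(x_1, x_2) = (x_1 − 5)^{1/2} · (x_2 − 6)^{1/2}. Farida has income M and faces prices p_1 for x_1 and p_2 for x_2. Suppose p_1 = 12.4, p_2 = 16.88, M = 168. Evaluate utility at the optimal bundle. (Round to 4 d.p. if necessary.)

V = 0.1631

MRS = (x_2−6)/(x_1−5). Tangency with p_1/p_2 gives x_2−6 = (p_1/p_2)·(x_1−5).
Substituting into the budget: x_1* = 5 + 0.5·(M − 5·p_1 − 6·p_2)/p_1, and x_2* = 6 + 0.5·(…)/p_2.
Discretionary income = 168 − 5·12.4 − 6·16.88 = 4.72; x_1* = 5 + 0.5·4.72/12.4 = 5.1903; x_2* = 6 + 0.5·4.72/16.88 = 6.1398.
Utility at the optimum: U(5.1903, 6.1398) = 0.1631.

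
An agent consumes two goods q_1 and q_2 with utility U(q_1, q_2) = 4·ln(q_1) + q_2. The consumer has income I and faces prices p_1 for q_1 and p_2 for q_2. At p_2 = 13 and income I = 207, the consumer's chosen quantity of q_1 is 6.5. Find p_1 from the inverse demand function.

Set MRS = p_1/p_2: (4/q_1)/1 = p_1/p_2.
So q_1*(p_1,p_2) = 4·p_2/p_1, independent of income; and q_2* = (I − 4·p_2)/p_2.
Set q_1* = 6.5 in the demand function and solve for p_1: p_1 = 8.

p_1 = 8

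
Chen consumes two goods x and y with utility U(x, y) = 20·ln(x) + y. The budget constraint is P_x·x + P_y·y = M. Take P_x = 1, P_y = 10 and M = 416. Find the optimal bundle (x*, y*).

x* = 200, y* = 21.6

Set MRS = P_x/P_y: (20/x)/1 = P_x/P_y.
So x*(P_x,P_y) = 20·P_y/P_x, independent of income; and y* = (M − 20·P_y)/P_y.
At the given prices: x* = 20·10/1 = 200, and y* = 21.6.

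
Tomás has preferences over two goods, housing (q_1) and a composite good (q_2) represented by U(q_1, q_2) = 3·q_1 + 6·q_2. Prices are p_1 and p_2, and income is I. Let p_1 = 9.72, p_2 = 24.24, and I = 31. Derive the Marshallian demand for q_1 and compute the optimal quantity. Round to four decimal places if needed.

q_1* = 3.1893

Perfect substitutes: compare marginal utility per dollar. 3/p_1 vs 6/p_2 → 0.3086 vs 0.2475.
q_1 gives more utility per dollar, so spend all income on q_1: q_1* = I/p_1, q_2* = 0.
Numerically: q_1* = 3.1893, q_2* = 0.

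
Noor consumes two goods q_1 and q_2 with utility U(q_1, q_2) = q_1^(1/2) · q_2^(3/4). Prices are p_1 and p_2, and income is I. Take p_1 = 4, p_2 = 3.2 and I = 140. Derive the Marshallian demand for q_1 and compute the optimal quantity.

q_1* = 14

MU_q_1/MU_q_2 = (0.5·q_2)/(0.75·q_1); tangency sets this equal to p_1/p_2.
Rearranging, p_2·q_2 = (3/2)·p_1·q_1. Substituting into the budget gives p_1·q_1·(1 + (3/2)) = I.
Demand: q_1*(p_1,p_2,I) = 0.4·I/p_1 and q_2* = 0.6·I/p_2.
At p_1=4, p_2=3.2, I=140: q_1* = 0.4·140/4 = 14.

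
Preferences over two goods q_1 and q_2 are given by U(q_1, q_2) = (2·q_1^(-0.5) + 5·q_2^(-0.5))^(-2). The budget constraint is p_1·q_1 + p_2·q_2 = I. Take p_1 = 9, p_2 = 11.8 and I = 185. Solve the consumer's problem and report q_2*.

With the ratio pinned down, the budget gives q_1* = I/(p_1 + p_2·(q_2/q_1)) and q_2* = (q_2/q_1)·q_1*.
Numerically q_2/q_1 = 1.537684, so q_1* = 185/(9 + 11.8·1.537684) = 6.8153 and q_2* = 1.537684·6.8153 = 10.4798.

q_2* = 10.4798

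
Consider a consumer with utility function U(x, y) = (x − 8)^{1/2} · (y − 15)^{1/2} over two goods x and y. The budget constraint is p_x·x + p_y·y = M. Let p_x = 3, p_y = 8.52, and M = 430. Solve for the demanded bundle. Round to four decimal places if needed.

x* = 54.3667, y* = 31.3263

Let x' = x−8, y' = y−15. MRS = y'/x' = p_x/p_y.
Substituting into the budget: x* = 8 + 0.5·(M − 8·p_x − 15·p_y)/p_x, and y* = 15 + 0.5·(…)/p_y.
Discretionary income = 430 − 8·3 − 15·8.52 = 278.2; x* = 8 + 0.5·278.2/3 = 54.3667; y* = 15 + 0.5·278.2/8.52 = 31.3263.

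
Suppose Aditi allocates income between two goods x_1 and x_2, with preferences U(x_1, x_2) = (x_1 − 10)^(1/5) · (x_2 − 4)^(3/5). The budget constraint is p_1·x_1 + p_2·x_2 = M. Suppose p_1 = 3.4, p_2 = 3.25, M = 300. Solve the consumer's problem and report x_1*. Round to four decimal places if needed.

x_1* = 28.6029

Let x_1' = x_1−10, x_2' = x_2−4. MRS = (1/3)·x_2'/x_1' = p_1/p_2.
Substituting into the budget: x_1* = 10 + 0.25·(M − 10·p_1 − 4·p_2)/p_1, and x_2* = 4 + 0.75·(…)/p_2.
Discretionary income = 300 − 10·3.4 − 4·3.25 = 253; x_1* = 10 + 0.25·253/3.4 = 28.6029.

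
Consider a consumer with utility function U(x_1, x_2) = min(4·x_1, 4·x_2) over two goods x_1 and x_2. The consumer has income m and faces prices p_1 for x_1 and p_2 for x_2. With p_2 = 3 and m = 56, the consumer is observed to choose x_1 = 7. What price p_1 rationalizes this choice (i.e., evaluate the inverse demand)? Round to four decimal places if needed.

p_1 = 5

With perfect complements, no substitution: consume in ratio x_1:x_2 = 4:4.
Budget: p_1·x_1 + p_2·x_1 = m, so (4·p_1 + 4·p_2)·x_1 = 4·m.
Demand: x_1*(p_1,p_2,m) = 4·m/(4·p_1 + 4·p_2), x_2* = 4·m/(4·p_1 + 4·p_2).
Set x_1* = 7 in the demand function and solve for p_1: p_1 = 5.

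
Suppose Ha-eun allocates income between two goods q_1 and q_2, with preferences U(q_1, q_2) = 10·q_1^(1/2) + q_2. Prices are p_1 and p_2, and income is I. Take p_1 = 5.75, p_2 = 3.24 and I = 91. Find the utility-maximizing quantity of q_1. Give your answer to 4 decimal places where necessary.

q_1* = 7.9377

MU_q_1 = 5/√q_1, MU_q_2 = 1. Tangency: 5/√q_1 = p_1/p_2.
Solve: √q_1 = 5·p_2/p_1, so q_1*(p_1,p_2) = (5·p_2/p_1)², and q_2* = (I − p_1·q_1*)/p_2.
Plugging in: q_1* = (5·3.24/5.75)² = 7.9377.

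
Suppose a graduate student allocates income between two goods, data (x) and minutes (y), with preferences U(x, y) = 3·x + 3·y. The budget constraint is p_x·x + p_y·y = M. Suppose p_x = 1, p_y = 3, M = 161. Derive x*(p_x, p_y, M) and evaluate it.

Linear utility — the consumer picks whichever good has higher MU/price: 3/1 = 3 vs 3/3 = 1.
x gives more utility per dollar, so spend all income on x: x* = M/p_x, y* = 0.
Numerically: x* = 161, y* = 0.

x* = 161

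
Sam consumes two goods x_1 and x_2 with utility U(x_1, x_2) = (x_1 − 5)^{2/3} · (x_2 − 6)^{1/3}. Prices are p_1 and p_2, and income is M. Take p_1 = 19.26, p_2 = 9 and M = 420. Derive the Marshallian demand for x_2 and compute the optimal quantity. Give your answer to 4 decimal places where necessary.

Let x_1' = x_1−5, x_2' = x_2−6. MRS = 2·x_2'/x_1' = p_1/p_2.
Substituting into the budget: x_1* = 5 + 2/3·(M − 5·p_1 − 6·p_2)/p_1, and x_2* = 6 + 1/3·(…)/p_2.
Discretionary income = 420 − 5·19.26 − 6·9 = 269.7; x_2* = 6 + 1/3·269.7/9 = 15.9889.

x_2* = 15.9889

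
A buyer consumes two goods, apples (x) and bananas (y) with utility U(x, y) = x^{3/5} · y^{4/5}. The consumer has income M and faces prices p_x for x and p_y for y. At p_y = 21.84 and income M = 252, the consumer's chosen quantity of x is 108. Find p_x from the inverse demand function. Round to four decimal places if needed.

p_x = 1

The MRS is (3/4)·y/x. Set MRS = p_x/p_y.
So 0.6·p_y·y = 0.8·p_x·x; combined with the budget, a share 3/7 of income goes to x.
Demand: x*(p_x,p_y,M) = 3/7·M/p_x and y* = 4/7·M/p_y.
Set x* = 108 in the demand function and solve for p_x: p_x = 1.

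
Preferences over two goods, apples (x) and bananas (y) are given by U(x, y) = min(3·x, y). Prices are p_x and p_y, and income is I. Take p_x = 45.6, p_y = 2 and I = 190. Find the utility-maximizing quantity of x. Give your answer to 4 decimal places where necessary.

With perfect complements, no substitution: consume in ratio x:y = 1:3.
Budget: p_x·x + p_y·3·x = I, so (p_x + 3·p_y)·x = I.
Demand: x*(p_x,p_y,I) = I/(p_x + 3·p_y), y* = 3·I/(p_x + 3·p_y).
Here 45.6 + 3·2 = 51.6, giving x* = 3.6822.

x* = 3.6822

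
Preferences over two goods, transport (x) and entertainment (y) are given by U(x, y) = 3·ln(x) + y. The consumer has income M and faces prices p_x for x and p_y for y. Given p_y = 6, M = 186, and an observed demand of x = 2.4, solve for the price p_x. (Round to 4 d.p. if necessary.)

p_x = 7.5

MU_x = 3/x, MU_y = 1. Tangency: 3/x = p_x/p_y.
So x*(p_x,p_y) = 3·p_y/p_x, independent of income; and y* = (M − 3·p_y)/p_y.
Set x* = 2.4 in the demand function and solve for p_x: p_x = 7.5.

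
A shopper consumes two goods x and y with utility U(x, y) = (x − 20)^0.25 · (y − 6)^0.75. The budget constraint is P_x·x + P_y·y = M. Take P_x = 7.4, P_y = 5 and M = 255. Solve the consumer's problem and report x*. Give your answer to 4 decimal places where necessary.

x* = 22.6014

MRS = (1/3)·(y−6)/(x−20). Tangency with P_x/P_y gives y−6 = 3·(P_x/P_y)·(x−20).
Substituting into the budget: x* = 20 + 0.25·(M − 20·P_x − 6·P_y)/P_x, and y* = 6 + 0.75·(…)/P_y.
Discretionary income = 255 − 20·7.4 − 6·5 = 77; x* = 20 + 0.25·77/7.4 = 22.6014.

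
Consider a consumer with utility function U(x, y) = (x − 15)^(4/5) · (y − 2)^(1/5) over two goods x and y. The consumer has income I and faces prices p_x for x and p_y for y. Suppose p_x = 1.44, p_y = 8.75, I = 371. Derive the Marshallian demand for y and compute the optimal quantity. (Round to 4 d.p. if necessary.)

After buying the subsistence bundle (15, 2), a share 0.8 of the remaining income goes to x: x* = 15 + 0.8·(I − 15p_x − 2p_y)/p_x.
Discretionary income = 371 − 15·1.44 − 2·8.75 = 331.9; y* = 2 + 0.2·331.9/8.75 = 9.5863.

y* = 9.5863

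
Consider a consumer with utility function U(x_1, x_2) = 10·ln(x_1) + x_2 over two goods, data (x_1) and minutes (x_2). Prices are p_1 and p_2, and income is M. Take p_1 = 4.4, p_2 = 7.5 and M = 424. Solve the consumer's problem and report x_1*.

MU_x_1 = 10/x_1, MU_x_2 = 1. Tangency: 10/x_1 = p_1/p_2.
So x_1*(p_1,p_2) = 10·p_2/p_1, independent of income; and x_2* = (M − 10·p_2)/p_2.
At the given prices: x_1* = 10·7.5/4.4 = 17.0455.

x_1* = 17.0455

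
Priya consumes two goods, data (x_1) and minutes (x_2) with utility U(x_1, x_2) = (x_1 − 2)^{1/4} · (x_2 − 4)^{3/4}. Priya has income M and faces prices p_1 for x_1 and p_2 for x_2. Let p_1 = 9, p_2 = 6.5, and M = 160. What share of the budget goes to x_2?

share on x_2 = 0.7062

Let x_1' = x_1−2, x_2' = x_2−4. MRS = (1/3)·x_2'/x_1' = p_1/p_2.
After buying the subsistence bundle (2, 4), a share 0.25 of the remaining income goes to x_1: x_1* = 2 + 0.25·(M − 2p_1 − 4p_2)/p_1.
Discretionary income = 160 − 2·9 − 4·6.5 = 116; x_1* = 2 + 0.25·116/9 = 5.2222; x_2* = 4 + 0.75·116/6.5 = 17.3846.
Expenditure on x_2: 6.5·17.3846 = 113; share = 0.7062.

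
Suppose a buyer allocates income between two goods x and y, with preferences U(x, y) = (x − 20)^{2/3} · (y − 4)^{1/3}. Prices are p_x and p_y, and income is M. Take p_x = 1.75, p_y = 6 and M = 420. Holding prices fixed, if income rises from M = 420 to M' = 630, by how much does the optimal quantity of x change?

Δx* = 80

This is Cobb-Douglas in (x−20, y−4): tangency gives 2/3·p_y·(y−4) = 1/3·p_x·(x−20).
Substituting into the budget: x* = 20 + 2/3·(M − 20·p_x − 4·p_y)/p_x, and y* = 4 + 1/3·(…)/p_y.
Discretionary income = 420 − 20·1.75 − 4·6 = 361; x* = 20 + 2/3·361/1.75 = 157.5238.
At M' = 630: x* = 237.5238. Change: 237.5238 − 157.5238 = 80.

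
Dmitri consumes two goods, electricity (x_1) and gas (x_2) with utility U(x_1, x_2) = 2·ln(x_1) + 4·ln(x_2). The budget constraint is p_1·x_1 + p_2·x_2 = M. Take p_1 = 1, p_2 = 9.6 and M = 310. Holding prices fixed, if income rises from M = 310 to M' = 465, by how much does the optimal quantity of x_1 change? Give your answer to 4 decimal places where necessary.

Δx_1* = 51.6667

MU_x_1/MU_x_2 = (2·x_2)/(4·x_1); tangency sets this equal to p_1/p_2.
Rearranging, p_2·x_2 = 2·p_1·x_1. Substituting into the budget gives p_1·x_1·(1 + 2) = M.
Demand: x_1*(p_1,p_2,M) = 1/3·M/p_1 and x_2* = 2/3·M/p_2.
At p_1=1, p_2=9.6, M=310: x_1* = 1/3·310/1 = 103.3333.
At M' = 465: x_1* = 155. Change: 155 − 103.3333 = 51.6667.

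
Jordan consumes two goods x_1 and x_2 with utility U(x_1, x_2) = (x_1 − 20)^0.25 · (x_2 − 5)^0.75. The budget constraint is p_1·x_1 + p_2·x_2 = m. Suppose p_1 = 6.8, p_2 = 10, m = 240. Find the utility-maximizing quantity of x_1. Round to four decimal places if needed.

MRS = (1/3)·(x_2−5)/(x_1−20). Tangency with p_1/p_2 gives x_2−5 = 3·(p_1/p_2)·(x_1−20).
After buying the subsistence bundle (20, 5), a share 0.25 of the remaining income goes to x_1: x_1* = 20 + 0.25·(m − 20p_1 − 5p_2)/p_1.
Discretionary income = 240 − 20·6.8 − 5·10 = 54; x_1* = 20 + 0.25·54/6.8 = 21.9853.

x_1* = 21.9853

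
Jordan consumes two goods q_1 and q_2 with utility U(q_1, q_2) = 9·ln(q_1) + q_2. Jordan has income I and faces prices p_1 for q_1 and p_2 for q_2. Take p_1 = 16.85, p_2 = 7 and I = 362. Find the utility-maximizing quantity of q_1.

q_1* = 3.7389

MU_q_1 = 9/q_1, MU_q_2 = 1. Tangency: 9/q_1 = p_1/p_2.
So q_1*(p_1,p_2) = 9·p_2/p_1, independent of income; and q_2* = (I − 9·p_2)/p_2.
At the given prices: q_1* = 9·7/16.85 = 3.7389.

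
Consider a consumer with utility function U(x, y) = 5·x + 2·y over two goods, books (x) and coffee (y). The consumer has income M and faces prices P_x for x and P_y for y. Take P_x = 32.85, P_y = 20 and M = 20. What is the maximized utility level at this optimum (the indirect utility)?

Numerically: x* = 0.6088, y* = 0.
Utility at the optimum: U(0.6088, 0) = 3.0441.

V = 3.0441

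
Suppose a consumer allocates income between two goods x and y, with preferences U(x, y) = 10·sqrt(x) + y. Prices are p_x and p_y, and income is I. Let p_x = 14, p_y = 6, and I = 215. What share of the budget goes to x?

share on x = 0.299

Set MRS = p_x/p_y: 5·x^(−1/2) = p_x/p_y.
Thus x* = (5·p_y/p_x)² — independent of I — with the rest of income spent on y.
Plugging in: x* = (5·6/14)² = 4.5918, y* = 25.119.
Expenditure on x: 14·4.5918 = 64.2857; share = 0.299.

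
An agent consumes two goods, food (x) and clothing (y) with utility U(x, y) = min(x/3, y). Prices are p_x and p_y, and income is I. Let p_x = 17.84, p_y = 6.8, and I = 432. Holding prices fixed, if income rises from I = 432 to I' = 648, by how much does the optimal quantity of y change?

Leontief preferences: the optimum is at the kink where x/3 = y/1, i.e. y = (1/3)·x.
Budget: p_x·x + p_y·(1/3)·x = I, so (3·p_x + p_y)·x = 3·I.
Demand: x*(p_x,p_y,I) = 3·I/(3·p_x + p_y), y* = I/(3·p_x + p_y).
Here 3·17.84 + 6.8 = 60.32, giving y* = 7.1618.
At I' = 648: y* = 10.7427. Change: 10.7427 − 7.1618 = 3.5809.

Δy* = 3.5809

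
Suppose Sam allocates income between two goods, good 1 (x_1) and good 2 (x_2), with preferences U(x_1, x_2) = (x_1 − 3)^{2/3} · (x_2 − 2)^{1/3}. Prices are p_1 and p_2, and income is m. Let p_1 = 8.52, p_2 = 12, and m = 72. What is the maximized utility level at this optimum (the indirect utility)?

V = 1.2433

This is Cobb-Douglas in (x_1−3, x_2−2): tangency gives 2/3·p_2·(x_2−2) = 1/3·p_1·(x_1−3).
After buying the subsistence bundle (3, 2), a share 2/3 of the remaining income goes to x_1: x_1* = 3 + 2/3·(m − 3p_1 − 2p_2)/p_1.
Discretionary income = 72 − 3·8.52 − 2·12 = 22.44; x_1* = 3 + 2/3·22.44/8.52 = 4.7559; x_2* = 2 + 1/3·22.44/12 = 2.6233.
Utility at the optimum: U(4.7559, 2.6233) = 1.2433.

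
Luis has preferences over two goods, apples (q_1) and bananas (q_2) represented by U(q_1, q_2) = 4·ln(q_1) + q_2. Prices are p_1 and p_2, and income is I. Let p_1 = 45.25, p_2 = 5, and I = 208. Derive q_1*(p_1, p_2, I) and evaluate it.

q_1* = 0.442

MU_q_1 = 4/q_1, MU_q_2 = 1. Tangency: 4/q_1 = p_1/p_2.
So q_1*(p_1,p_2) = 4·p_2/p_1, independent of income; and q_2* = (I − 4·p_2)/p_2.
At the given prices: q_1* = 4·5/45.25 = 0.442.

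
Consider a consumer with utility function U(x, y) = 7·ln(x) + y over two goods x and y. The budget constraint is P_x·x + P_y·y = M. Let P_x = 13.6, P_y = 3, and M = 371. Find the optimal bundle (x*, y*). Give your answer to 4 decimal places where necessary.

x* = 1.5441, y* = 116.6667

Set MRS = P_x/P_y: (7/x)/1 = P_x/P_y.
So x*(P_x,P_y) = 7·P_y/P_x, independent of income; and y* = (M − 7·P_y)/P_y.
At the given prices: x* = 7·3/13.6 = 1.5441, and y* = 116.6667.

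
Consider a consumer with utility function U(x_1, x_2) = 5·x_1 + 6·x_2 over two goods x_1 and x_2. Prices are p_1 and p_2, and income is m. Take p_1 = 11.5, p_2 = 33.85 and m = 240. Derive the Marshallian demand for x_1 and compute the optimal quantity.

Linear utility — the consumer picks whichever good has higher MU/price: 5/11.5 = 0.4348 vs 6/33.85 = 0.1773.
x_1 gives more utility per dollar, so spend all income on x_1: x_1* = m/p_1, x_2* = 0.
Numerically: x_1* = 20.8696, x_2* = 0.

x_1* = 20.8696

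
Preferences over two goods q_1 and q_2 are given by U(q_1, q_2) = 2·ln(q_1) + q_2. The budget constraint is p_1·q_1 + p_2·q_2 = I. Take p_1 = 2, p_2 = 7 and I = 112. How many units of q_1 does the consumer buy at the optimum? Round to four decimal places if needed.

q_1* = 7

MU_q_1 = 2/q_1, MU_q_2 = 1. Tangency: 2/q_1 = p_1/p_2.
So q_1*(p_1,p_2) = 2·p_2/p_1, independent of income; and q_2* = (I − 2·p_2)/p_2.
At the given prices: q_1* = 2·7/2 = 7.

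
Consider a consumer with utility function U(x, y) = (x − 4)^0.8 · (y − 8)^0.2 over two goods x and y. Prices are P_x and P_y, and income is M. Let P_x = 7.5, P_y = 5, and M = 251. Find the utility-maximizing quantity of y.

Substituting into the budget: x* = 4 + 0.8·(M − 4·P_x − 8·P_y)/P_x, and y* = 8 + 0.2·(…)/P_y.
Discretionary income = 251 − 4·7.5 − 8·5 = 181; y* = 8 + 0.2·181/5 = 15.24.

y* = 15.24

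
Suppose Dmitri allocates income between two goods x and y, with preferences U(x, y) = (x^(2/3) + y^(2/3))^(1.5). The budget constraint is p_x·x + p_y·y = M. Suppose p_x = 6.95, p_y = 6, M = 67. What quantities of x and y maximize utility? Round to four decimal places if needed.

Substitute y = (y/x)·x into the budget: x* = M/(p_x + p_y·(y/x)).
Numerically y/x = 1.554178, so x* = 67/(6.95 + 6·1.554178) = 4.1167 and y* = 1.554178·4.1167 = 6.3981.

x* = 4.1167, y* = 6.3981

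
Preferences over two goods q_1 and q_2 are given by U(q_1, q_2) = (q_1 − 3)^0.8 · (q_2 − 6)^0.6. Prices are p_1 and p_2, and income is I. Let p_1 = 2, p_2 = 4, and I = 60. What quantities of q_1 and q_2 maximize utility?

Substituting into the budget: q_1* = 3 + 4/7·(I − 3·p_1 − 6·p_2)/p_1, and q_2* = 6 + 3/7·(…)/p_2.
Discretionary income = 60 − 3·2 − 6·4 = 30; q_1* = 3 + 4/7·30/2 = 11.5714; q_2* = 6 + 3/7·30/4 = 9.2143.

q_1* = 11.5714, q_2* = 9.2143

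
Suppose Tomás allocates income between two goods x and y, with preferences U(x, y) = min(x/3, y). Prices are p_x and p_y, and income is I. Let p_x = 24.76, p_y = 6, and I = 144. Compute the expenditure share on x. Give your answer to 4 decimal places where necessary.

Leontief preferences: the optimum is at the kink where x/3 = y/1, i.e. y = (1/3)·x.
Budget: p_x·x + p_y·(1/3)·x = I, so (3·p_x + p_y)·x = 3·I.
Demand: x*(p_x,p_y,I) = 3·I/(3·p_x + p_y), y* = I/(3·p_x + p_y).
Here 3·24.76 + 6 = 80.28, giving x* = 5.3812 and y* = 1.7937.
Expenditure on x: 24.76·5.3812 = 133.2377; share = 0.9253.

share on x = 0.9253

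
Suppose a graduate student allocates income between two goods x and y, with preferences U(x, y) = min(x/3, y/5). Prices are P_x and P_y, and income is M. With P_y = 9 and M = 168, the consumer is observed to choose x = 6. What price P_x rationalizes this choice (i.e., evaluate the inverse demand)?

Leontief preferences: the optimum is at the kink where x/3 = y/5, i.e. y = (5/3)·x.
Budget: P_x·x + P_y·(5/3)·x = M, so (3·P_x + 5·P_y)·x = 3·M.
Demand: x*(P_x,P_y,M) = 3·M/(3·P_x + 5·P_y), y* = 5·M/(3·P_x + 5·P_y).
Set x* = 6 in the demand function and solve for P_x: P_x = 13.

P_x = 13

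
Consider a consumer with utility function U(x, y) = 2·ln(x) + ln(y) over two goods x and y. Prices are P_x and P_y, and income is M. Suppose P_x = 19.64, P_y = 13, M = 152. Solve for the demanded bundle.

Demand: x*(P_x,P_y,M) = 2/3·M/P_x and y* = 1/3·M/P_y.
At P_x=19.64, P_y=13, M=152: x* = 2/3·152/19.64 = 5.1595, y* = 3.8974.

x* = 5.1595, y* = 3.8974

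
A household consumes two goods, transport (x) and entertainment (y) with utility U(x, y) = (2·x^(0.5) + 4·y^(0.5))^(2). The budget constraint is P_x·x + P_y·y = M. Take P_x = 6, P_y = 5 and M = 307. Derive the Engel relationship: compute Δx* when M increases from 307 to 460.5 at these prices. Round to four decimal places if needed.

MU_x ∝ 2·x^(-0.5), MU_y ∝ 4·y^(-0.5), so MRS = (1/2)·(y/x)^(0.5) = P_x/P_y.
Hence y/x = (2·P_x/P_y)^(1/(0.5)), i.e. raised to the 2 power.
Substitute y = (y/x)·x into the budget: x* = M/(P_x + P_y·(y/x)).
Numerically y/x = 5.76, so x* = 307/(6 + 5·5.76) = 8.8218.
At M' = 460.5: x* = 13.2328. Change: 13.2328 − 8.8218 = 4.4109.

Δx* = 4.4109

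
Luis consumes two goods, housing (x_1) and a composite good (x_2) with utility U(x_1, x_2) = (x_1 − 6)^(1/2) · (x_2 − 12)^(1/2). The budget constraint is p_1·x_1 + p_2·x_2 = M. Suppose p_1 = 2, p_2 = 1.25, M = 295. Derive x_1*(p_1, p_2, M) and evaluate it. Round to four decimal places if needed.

x_1* = 73

This is Cobb-Douglas in (x_1−6, x_2−12): tangency gives 0.5·p_2·(x_2−12) = 0.5·p_1·(x_1−6).
After buying the subsistence bundle (6, 12), a share 0.5 of the remaining income goes to x_1: x_1* = 6 + 0.5·(M − 6p_1 − 12p_2)/p_1.
Discretionary income = 295 − 6·2 − 12·1.25 = 268; x_1* = 6 + 0.5·268/2 = 73.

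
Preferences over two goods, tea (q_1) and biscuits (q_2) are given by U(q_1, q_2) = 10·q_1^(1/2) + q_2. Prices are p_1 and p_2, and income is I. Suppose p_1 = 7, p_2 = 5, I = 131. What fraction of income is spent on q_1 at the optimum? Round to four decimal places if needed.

Plugging in: q_1* = (5·5/7)² = 12.7551, q_2* = 8.3429.
Expenditure on q_1: 7·12.7551 = 89.2857; share = 0.6816.

share on q_1 = 0.6816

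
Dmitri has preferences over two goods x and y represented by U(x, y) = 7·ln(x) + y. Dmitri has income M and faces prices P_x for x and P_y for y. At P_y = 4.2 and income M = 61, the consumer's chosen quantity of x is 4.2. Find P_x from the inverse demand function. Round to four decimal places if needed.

MU_x = 7/x, MU_y = 1. Tangency: 7/x = P_x/P_y.
So x*(P_x,P_y) = 7·P_y/P_x, independent of income; and y* = (M − 7·P_y)/P_y.
Set x* = 4.2 in the demand function and solve for P_x: P_x = 7.

P_x = 7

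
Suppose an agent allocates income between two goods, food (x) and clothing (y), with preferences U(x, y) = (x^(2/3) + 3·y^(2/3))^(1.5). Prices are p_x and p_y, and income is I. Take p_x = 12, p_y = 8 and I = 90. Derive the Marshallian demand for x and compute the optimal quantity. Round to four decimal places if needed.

x* = 0.1215

MRS = MU_x/MU_y = (1/3)·(y/x)^(1/3). Set equal to p_x/p_y.
Hence y/x = (3·p_x/p_y)^(1/(1/3)), i.e. raised to the 3 power.
With the ratio pinned down, the budget gives x* = I/(p_x + p_y·(y/x)) and y* = (y/x)·x*.
Numerically y/x = 91.125, so x* = 90/(12 + 8·91.125) = 0.1215.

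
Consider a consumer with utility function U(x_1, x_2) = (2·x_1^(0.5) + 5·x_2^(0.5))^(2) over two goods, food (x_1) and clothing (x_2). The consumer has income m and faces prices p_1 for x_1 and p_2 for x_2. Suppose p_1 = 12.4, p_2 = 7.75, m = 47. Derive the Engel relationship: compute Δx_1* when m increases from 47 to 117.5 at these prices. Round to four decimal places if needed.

Numerically x_2/x_1 = 16, so x_1* = 47/(12.4 + 7.75·16) = 0.3446.
At m' = 117.5: x_1* = 0.8614. Change: 0.8614 − 0.3446 = 0.5169.

Δx_1* = 0.5169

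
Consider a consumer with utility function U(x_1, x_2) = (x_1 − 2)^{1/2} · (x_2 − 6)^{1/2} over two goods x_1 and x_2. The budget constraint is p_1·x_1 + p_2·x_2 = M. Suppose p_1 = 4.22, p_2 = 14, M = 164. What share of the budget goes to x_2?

This is Cobb-Douglas in (x_1−2, x_2−6): tangency gives 0.5·p_2·(x_2−6) = 0.5·p_1·(x_1−2).
After buying the subsistence bundle (2, 6), a share 0.5 of the remaining income goes to x_1: x_1* = 2 + 0.5·(M − 2p_1 − 6p_2)/p_1.
Discretionary income = 164 − 2·4.22 − 6·14 = 71.56; x_1* = 2 + 0.5·71.56/4.22 = 10.4787; x_2* = 6 + 0.5·71.56/14 = 8.5557.
Expenditure on x_2: 14·8.5557 = 119.78; share = 0.7304.

share on x_2 = 0.7304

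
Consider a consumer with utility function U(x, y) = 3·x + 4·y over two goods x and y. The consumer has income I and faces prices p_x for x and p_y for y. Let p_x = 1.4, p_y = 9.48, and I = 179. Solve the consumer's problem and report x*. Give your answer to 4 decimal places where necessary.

Perfect substitutes: compare marginal utility per dollar. 3/p_x vs 4/p_y → 2.1429 vs 0.4219.
x gives more utility per dollar, so spend all income on x: x* = I/p_x, y* = 0.
Numerically: x* = 127.8571, y* = 0.

x* = 127.8571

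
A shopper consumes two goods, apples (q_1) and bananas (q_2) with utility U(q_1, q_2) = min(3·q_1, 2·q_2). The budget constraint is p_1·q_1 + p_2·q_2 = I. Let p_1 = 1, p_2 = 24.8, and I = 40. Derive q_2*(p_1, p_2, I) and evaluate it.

q_2* = 1.5707

Leontief preferences: the optimum is at the kink where q_1/2 = q_2/3, i.e. q_2 = (3/2)·q_1.
Budget: p_1·q_1 + p_2·(3/2)·q_1 = I, so (2·p_1 + 3·p_2)·q_1 = 2·I.
Demand: q_1*(p_1,p_2,I) = 2·I/(2·p_1 + 3·p_2), q_2* = 3·I/(2·p_1 + 3·p_2).
Here 2·1 + 3·24.8 = 76.4, giving q_2* = 1.5707.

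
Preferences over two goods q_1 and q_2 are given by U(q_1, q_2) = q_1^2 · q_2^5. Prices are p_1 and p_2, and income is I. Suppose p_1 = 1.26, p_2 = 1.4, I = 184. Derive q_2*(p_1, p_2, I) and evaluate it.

MU_q_1/MU_q_2 = (2·q_2)/(5·q_1); tangency sets this equal to p_1/p_2.
So 2·p_2·q_2 = 5·p_1·q_1; combined with the budget, a share 2/7 of income goes to q_1.
Demand: q_1*(p_1,p_2,I) = 2/7·I/p_1 and q_2* = 5/7·I/p_2.
At p_1=1.26, p_2=1.4, I=184: q_2* = 5/7·184/1.4 = 93.8776.

q_2* = 93.8776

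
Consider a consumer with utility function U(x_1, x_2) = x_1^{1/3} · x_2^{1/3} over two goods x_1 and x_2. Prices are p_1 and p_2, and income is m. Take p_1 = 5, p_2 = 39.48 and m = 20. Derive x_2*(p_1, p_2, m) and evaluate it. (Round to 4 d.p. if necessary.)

Demand: x_1*(p_1,p_2,m) = 0.5·m/p_1 and x_2* = 0.5·m/p_2.
At p_1=5, p_2=39.48, m=20: x_2* = 0.5·20/39.48 = 0.2533.

x_2* = 0.2533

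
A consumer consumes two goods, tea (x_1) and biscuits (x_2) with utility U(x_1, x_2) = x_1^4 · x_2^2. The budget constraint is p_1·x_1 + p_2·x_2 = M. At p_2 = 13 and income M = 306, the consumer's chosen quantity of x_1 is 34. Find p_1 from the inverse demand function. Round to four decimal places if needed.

MU_x_1/MU_x_2 = (4·x_2)/(2·x_1); tangency sets this equal to p_1/p_2.
Rearranging, p_2·x_2 = (1/2)·p_1·x_1. Substituting into the budget gives p_1·x_1·(1 + (1/2)) = M.
Demand: x_1*(p_1,p_2,M) = 2/3·M/p_1 and x_2* = 1/3·M/p_2.
Set x_1* = 34 in the demand function and solve for p_1: p_1 = 6.

p_1 = 6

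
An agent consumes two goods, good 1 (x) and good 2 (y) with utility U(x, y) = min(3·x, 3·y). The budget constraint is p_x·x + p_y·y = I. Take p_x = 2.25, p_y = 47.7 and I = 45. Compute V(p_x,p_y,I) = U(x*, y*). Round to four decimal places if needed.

V = 2.7027

With perfect complements, no substitution: consume in ratio x:y = 3:3.
Budget: p_x·x + p_y·x = I, so (3·p_x + 3·p_y)·x = 3·I.
Demand: x*(p_x,p_y,I) = 3·I/(3·p_x + 3·p_y), y* = 3·I/(3·p_x + 3·p_y).
Here 3·2.25 + 3·47.7 = 149.85, giving x* = 0.9009 and y* = 0.9009.
Utility at the optimum: U(0.9009, 0.9009) = 2.7027.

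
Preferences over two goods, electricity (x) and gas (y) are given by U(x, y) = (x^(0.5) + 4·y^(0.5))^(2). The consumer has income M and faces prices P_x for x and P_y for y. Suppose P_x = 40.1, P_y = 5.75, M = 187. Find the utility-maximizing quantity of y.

MU_x ∝ x^(-0.5), MU_y ∝ 4·y^(-0.5), so MRS = (1/4)·(y/x)^(0.5) = P_x/P_y.
Hence y/x = (4·P_x/P_y)^(1/(0.5)), i.e. raised to the 2 power.
With the ratio pinned down, the budget gives x* = M/(P_x + P_y·(y/x)) and y* = (y/x)·x*.
Numerically y/x = 778.16741, so x* = 187/(40.1 + 5.75·778.16741) = 0.0414 and y* = 778.16741·0.0414 = 32.2329.

y* = 32.2329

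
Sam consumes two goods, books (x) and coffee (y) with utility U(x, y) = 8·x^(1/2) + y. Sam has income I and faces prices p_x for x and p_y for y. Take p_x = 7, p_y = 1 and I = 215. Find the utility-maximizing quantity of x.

Solve: √x = 4·p_y/p_x, so x*(p_x,p_y) = (4·p_y/p_x)², and y* = (I − p_x·x*)/p_y.
Plugging in: x* = (4·1/7)² = 0.3265.

x* = 0.3265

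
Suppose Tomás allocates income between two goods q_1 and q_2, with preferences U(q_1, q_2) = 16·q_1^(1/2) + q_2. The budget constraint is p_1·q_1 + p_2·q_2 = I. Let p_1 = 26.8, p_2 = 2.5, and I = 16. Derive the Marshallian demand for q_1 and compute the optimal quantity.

q_1* = 0.5569

Set MRS = p_1/p_2: 8·q_1^(−1/2) = p_1/p_2.
Thus q_1* = (8·p_2/p_1)² — independent of I — with the rest of income spent on q_2.
Plugging in: q_1* = (8·2.5/26.8)² = 0.5569.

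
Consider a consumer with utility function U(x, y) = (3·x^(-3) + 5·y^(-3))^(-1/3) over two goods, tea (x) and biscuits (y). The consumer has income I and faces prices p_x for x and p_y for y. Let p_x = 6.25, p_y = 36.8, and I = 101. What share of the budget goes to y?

MRS = MU_x/MU_y = (3/5)·(y/x)^(4). Set equal to p_x/p_y.
Solve for the ratio: y/x = [(5/3)·p_x/p_y]^(0.25).
With the ratio pinned down, the budget gives x* = I/(p_x + p_y·(y/x)) and y* = (y/x)·x*.
Numerically y/x = 0.729408, so x* = 101/(6.25 + 36.8·0.729408) = 3.0521 and y* = 0.729408·3.0521 = 2.2262.
Expenditure on y: 36.8·2.2262 = 81.9245; share = 0.8111.

share on y = 0.8111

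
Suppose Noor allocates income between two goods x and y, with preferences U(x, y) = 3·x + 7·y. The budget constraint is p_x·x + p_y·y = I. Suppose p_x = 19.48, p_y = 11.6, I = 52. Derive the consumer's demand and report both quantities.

x* = 0, y* = 4.4828

Numerically: x* = 0, y* = 4.4828.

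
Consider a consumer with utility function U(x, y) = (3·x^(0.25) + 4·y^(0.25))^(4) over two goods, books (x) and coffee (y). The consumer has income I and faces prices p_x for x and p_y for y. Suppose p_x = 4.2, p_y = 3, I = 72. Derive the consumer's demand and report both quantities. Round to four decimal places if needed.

From the CES first-order condition, (3/4)·(y/x)^(0.75) = p_x/p_y.
Hence y/x = ((4/3)·p_x/p_y)^(1/(0.75)), i.e. raised to the 4/3 power.
Substitute y = (y/x)·x into the budget: x* = I/(p_x + p_y·(y/x)).
Numerically y/x = 2.298383, so x* = 72/(4.2 + 3·2.298383) = 6.4893 and y* = 2.298383·6.4893 = 14.9149.

x* = 6.4893, y* = 14.9149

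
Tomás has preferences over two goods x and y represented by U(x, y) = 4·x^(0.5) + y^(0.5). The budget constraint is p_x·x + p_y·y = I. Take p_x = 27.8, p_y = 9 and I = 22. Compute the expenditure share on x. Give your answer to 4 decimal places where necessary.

share on x = 0.8382

From the CES first-order condition, 4·(y/x)^(0.5) = p_x/p_y.
Hence y/x = ((1/4)·p_x/p_y)^(1/(0.5)), i.e. raised to the 2 power.
With the ratio pinned down, the budget gives x* = I/(p_x + p_y·(y/x)) and y* = (y/x)·x*.
Numerically y/x = 0.596327, so x* = 22/(27.8 + 9·0.596327) = 0.6633 and y* = 0.596327·0.6633 = 0.3956.
Expenditure on x: 27.8·0.6633 = 18.44; share = 0.8382.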